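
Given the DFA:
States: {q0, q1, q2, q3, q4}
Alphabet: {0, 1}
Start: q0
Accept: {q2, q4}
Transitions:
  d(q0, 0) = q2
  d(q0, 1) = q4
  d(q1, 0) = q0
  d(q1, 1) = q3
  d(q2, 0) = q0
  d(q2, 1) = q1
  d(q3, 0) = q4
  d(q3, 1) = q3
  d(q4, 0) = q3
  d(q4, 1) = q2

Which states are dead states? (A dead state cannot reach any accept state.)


Forward reachability from each state:
  q0 -> reaches accept state q2 (live)
  q1 -> reaches accept state q2 (live)
  q2 -> reaches accept state q2 (live)
  q3 -> reaches accept state q2 (live)
  q4 -> reaches accept state q2 (live)

None (all states can reach an accept state)


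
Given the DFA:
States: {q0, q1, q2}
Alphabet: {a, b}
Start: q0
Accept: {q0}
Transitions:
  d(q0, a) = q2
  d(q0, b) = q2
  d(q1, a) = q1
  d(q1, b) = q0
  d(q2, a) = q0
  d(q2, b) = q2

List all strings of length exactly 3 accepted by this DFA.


All strings of length 3: 8 total
Accepted: 2

"aba", "bba"


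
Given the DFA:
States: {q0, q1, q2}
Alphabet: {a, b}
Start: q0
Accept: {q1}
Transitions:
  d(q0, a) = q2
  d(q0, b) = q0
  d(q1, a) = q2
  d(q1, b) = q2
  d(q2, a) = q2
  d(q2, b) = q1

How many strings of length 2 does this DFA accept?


Enumerating all length-2 strings:
  "aa" -> q2 [reject]
  "ab" -> q1 [accept]
  "ba" -> q2 [reject]
  "bb" -> q0 [reject]

1 out of 4


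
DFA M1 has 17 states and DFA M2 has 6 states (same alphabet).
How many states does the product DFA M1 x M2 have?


Product construction pairs every M1 state with every M2 state.
17 * 6 = 102

102


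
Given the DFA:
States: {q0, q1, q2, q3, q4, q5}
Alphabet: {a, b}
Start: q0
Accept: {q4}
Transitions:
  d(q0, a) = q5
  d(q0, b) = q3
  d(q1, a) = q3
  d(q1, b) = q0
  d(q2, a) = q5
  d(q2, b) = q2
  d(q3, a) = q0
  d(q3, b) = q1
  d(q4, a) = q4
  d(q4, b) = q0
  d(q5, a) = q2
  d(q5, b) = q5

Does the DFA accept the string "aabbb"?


Trace: q0 -> q5 -> q2 -> q2 -> q2 -> q2
Final state: q2
Accept states: {q4}

No, rejected (final state q2 is not an accept state)


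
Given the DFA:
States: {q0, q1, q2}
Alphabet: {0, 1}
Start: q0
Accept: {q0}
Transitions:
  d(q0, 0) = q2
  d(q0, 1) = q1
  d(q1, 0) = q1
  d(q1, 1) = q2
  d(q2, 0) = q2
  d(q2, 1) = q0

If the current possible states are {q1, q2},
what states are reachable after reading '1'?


Apply transition on '1' from each current state:
  d(q1, 1) = q2
  d(q2, 1) = q0

{q0, q2}


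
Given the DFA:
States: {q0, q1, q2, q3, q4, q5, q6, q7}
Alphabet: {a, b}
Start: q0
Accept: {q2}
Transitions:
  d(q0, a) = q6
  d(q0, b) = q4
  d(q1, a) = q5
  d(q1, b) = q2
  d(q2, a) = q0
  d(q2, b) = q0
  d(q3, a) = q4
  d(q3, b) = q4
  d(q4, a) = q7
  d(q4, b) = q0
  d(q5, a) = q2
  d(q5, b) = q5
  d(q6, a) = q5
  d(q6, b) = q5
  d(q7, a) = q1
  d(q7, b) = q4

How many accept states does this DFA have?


Accept states listed: {q2}
Counting: q2(1)

1


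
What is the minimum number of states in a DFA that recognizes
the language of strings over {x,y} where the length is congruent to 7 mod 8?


States track (length) mod 8.
Need 8 states: one per remainder 0..7; accept = remainder 7.

8


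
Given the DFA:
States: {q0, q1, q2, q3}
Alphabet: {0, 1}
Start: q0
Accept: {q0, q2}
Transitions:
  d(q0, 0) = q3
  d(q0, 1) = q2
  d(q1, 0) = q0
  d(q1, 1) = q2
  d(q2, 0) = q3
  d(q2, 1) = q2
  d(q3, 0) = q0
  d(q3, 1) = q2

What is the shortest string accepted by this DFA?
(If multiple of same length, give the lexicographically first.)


BFS by string length (lex-first path to each state shown):
  len 0: q0<-""
Found accept state at length 0.

"" (empty string)


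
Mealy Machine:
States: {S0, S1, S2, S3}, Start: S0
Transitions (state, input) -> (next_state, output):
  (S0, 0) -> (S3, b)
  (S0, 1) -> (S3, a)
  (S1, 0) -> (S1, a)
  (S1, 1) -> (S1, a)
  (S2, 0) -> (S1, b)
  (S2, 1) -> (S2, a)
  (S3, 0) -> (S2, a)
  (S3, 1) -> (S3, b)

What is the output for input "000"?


Step-by-step:
  (S0, 0) -> (S3, b)
  (S3, 0) -> (S2, a)
  (S2, 0) -> (S1, b)

"bab"


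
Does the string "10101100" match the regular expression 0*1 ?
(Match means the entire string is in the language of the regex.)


|string| = 8; first = '1'; last = '0'

No, "10101100" does not match 0*1


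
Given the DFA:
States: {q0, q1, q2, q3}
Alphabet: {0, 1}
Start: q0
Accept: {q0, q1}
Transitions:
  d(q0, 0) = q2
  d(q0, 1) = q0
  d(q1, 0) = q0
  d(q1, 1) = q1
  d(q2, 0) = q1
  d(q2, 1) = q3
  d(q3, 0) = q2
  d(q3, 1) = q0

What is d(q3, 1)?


Looking up transition d(q3, 1)

q0


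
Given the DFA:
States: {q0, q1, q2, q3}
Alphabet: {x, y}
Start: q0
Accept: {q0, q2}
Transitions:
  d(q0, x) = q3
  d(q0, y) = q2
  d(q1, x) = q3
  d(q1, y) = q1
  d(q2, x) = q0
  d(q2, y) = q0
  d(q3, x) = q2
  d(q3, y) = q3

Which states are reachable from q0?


BFS from q0:
  layer 0: {q0}
  layer 1: {q2, q3}

{q0, q2, q3}


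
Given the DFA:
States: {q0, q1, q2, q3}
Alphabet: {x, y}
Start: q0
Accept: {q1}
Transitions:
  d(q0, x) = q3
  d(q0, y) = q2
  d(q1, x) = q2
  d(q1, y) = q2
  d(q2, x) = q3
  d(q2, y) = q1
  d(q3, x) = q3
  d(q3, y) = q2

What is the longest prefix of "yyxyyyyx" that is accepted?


Run the DFA, marking each prefix where the state is accepting:
  "" -> q0 [reject]
  "y" -> q2 [reject]
  "yy" -> q1 [accept]
  "yyx" -> q2 [reject]
  "yyxy" -> q1 [accept]
  "yyxyy" -> q2 [reject]
  "yyxyyy" -> q1 [accept]
  "yyxyyyy" -> q2 [reject]
  "yyxyyyyx" -> q3 [reject]

"yyxyyy"


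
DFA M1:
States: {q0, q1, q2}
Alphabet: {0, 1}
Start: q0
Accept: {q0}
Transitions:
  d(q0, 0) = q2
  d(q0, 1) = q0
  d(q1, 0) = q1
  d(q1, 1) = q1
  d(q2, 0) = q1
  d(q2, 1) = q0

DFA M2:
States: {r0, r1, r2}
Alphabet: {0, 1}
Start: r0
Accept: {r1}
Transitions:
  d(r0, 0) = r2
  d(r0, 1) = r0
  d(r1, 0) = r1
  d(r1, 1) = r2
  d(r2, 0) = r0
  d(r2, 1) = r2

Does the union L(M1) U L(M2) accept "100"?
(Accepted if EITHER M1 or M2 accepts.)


M1: final=q1 accepted=False
M2: final=r0 accepted=False

No, union rejects (neither accepts)


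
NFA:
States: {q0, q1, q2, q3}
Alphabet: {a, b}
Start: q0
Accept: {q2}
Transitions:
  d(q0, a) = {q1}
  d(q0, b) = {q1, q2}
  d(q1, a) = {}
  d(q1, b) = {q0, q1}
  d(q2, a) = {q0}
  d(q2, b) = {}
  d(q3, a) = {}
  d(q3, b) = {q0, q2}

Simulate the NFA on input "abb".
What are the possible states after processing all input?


Start: {q0}
  --a--> {q1}
  --b--> {q0, q1}
  --b--> {q0, q1, q2}

{q0, q1, q2}


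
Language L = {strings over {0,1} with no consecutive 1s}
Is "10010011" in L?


'11' occurs at index 6

No, "10010011" is not in L


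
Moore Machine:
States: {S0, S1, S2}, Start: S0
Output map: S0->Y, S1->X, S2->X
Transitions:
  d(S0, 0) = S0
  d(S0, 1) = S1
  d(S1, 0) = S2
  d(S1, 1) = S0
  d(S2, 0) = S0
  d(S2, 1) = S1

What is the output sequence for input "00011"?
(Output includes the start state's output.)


Start: S0 (output Y)
  --0--> S0 (output Y)
  --0--> S0 (output Y)
  --0--> S0 (output Y)
  --1--> S1 (output X)
  --1--> S0 (output Y)

"YYYYXY"


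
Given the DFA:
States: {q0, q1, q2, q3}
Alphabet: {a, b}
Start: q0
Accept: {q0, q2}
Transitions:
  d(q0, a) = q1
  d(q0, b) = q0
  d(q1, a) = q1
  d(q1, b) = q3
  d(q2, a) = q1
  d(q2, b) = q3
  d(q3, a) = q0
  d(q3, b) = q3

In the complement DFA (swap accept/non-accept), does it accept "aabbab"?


Trace: q0 -> q1 -> q1 -> q3 -> q3 -> q0 -> q0
Final: q0
Original accept: {q0, q2}
Complement: q0 is in original accept

No, complement rejects (original accepts)


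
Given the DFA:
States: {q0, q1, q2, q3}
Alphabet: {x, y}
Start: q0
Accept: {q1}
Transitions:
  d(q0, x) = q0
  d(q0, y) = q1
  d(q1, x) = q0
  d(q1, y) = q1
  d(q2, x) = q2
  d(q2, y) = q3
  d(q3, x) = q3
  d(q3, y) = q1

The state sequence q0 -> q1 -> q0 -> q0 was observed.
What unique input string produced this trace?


Trace back each transition to find the symbol:
  q0 --[y]--> q1
  q1 --[x]--> q0
  q0 --[x]--> q0

"yxx"


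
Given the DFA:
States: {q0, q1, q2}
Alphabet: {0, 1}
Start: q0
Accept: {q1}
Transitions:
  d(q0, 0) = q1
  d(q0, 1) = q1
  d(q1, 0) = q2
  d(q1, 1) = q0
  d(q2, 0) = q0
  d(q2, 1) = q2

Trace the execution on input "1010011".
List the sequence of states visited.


Input: 1010011
d(q0, 1) = q1
d(q1, 0) = q2
d(q2, 1) = q2
d(q2, 0) = q0
d(q0, 0) = q1
d(q1, 1) = q0
d(q0, 1) = q1


q0 -> q1 -> q2 -> q2 -> q0 -> q1 -> q0 -> q1


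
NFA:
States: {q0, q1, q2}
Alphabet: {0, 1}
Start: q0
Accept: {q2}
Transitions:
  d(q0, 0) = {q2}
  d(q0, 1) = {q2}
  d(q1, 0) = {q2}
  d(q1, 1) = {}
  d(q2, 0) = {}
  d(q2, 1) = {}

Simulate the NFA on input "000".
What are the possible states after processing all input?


Start: {q0}
  --0--> {q2}
  --0--> {}
  --0--> {}

{} (empty set, no valid transitions)


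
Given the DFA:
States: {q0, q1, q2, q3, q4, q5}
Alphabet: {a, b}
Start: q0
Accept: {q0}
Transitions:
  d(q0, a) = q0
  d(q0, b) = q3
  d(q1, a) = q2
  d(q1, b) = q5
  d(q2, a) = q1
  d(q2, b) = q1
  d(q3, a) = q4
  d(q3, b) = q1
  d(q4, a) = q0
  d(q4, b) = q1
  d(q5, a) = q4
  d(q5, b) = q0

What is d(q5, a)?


Looking up transition d(q5, a)

q4


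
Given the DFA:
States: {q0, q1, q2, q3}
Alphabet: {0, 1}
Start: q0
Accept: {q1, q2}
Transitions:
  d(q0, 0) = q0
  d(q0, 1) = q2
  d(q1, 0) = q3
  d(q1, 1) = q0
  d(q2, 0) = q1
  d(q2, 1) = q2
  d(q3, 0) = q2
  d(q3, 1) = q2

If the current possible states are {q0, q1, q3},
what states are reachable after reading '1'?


Apply transition on '1' from each current state:
  d(q0, 1) = q2
  d(q1, 1) = q0
  d(q3, 1) = q2

{q0, q2}


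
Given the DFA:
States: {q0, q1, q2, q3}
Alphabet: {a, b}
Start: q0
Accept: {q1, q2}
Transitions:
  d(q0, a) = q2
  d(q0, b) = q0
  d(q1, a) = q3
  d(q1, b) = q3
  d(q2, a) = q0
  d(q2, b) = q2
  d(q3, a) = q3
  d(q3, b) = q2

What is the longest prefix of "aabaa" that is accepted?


Run the DFA, marking each prefix where the state is accepting:
  "" -> q0 [reject]
  "a" -> q2 [accept]
  "aa" -> q0 [reject]
  "aab" -> q0 [reject]
  "aaba" -> q2 [accept]
  "aabaa" -> q0 [reject]

"aaba"


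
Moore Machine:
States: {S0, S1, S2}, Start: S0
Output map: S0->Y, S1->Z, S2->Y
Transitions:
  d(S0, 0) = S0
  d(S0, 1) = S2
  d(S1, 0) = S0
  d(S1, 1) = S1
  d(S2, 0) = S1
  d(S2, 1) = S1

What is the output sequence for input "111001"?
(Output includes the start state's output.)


Start: S0 (output Y)
  --1--> S2 (output Y)
  --1--> S1 (output Z)
  --1--> S1 (output Z)
  --0--> S0 (output Y)
  --0--> S0 (output Y)
  --1--> S2 (output Y)

"YYZZYYY"


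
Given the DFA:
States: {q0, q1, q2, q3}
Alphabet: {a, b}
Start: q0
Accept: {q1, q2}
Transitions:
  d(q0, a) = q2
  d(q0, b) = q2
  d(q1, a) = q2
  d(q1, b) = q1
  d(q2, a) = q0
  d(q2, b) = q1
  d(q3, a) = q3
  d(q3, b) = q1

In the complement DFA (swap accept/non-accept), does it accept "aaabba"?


Trace: q0 -> q2 -> q0 -> q2 -> q1 -> q1 -> q2
Final: q2
Original accept: {q1, q2}
Complement: q2 is in original accept

No, complement rejects (original accepts)


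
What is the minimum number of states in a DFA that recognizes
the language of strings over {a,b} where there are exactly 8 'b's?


States: count = 0, 1, ..., 8 (that's 9 states), plus a dead state for count > 8.
Total: 9 + 1 = 10. Accept = count-8 state.

10


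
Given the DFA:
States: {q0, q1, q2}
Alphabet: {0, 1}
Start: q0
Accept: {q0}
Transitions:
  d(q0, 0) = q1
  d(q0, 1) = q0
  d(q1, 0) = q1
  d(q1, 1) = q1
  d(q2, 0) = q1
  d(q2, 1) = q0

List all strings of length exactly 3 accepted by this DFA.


All strings of length 3: 8 total
Accepted: 1

"111"


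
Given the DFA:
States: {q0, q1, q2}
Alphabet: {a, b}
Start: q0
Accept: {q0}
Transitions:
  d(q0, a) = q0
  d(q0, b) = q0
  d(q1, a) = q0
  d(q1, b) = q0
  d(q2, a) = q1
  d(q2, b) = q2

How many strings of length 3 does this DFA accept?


Enumerating all length-3 strings:
  "aaa" -> q0 [accept]
  "aab" -> q0 [accept]
  "aba" -> q0 [accept]
  "abb" -> q0 [accept]
  "baa" -> q0 [accept]
  "bab" -> q0 [accept]
  "bba" -> q0 [accept]
  "bbb" -> q0 [accept]

8 out of 8


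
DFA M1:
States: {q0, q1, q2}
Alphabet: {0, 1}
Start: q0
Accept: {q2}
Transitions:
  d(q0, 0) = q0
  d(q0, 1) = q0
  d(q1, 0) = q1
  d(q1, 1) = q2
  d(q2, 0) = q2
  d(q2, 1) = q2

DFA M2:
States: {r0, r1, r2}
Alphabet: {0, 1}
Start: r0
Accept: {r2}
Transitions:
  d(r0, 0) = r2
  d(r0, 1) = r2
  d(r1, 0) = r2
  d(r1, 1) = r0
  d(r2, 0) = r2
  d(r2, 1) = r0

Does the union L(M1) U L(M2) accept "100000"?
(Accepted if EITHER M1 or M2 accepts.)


M1: final=q0 accepted=False
M2: final=r2 accepted=True

Yes, union accepts


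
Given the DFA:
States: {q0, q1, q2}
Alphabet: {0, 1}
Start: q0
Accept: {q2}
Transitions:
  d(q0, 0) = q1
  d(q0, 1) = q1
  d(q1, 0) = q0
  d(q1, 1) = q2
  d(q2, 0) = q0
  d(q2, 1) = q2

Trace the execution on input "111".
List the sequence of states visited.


Input: 111
d(q0, 1) = q1
d(q1, 1) = q2
d(q2, 1) = q2


q0 -> q1 -> q2 -> q2


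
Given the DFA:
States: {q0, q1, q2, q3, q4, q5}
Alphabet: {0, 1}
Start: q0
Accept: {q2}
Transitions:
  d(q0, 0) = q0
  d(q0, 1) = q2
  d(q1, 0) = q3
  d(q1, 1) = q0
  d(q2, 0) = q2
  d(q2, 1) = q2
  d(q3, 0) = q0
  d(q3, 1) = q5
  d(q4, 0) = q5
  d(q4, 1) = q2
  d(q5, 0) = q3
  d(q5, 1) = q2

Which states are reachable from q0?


BFS from q0:
  layer 0: {q0}
  layer 1: {q2}

{q0, q2}


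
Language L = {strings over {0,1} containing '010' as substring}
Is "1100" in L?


'010' does not occur

No, "1100" is not in L


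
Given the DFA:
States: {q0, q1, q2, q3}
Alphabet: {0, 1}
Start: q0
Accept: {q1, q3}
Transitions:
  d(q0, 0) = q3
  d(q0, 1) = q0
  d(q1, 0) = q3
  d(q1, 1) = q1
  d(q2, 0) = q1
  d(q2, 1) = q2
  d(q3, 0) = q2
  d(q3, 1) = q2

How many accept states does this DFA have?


Accept states listed: {q1, q3}
Counting: q1(1) q3(2)

2


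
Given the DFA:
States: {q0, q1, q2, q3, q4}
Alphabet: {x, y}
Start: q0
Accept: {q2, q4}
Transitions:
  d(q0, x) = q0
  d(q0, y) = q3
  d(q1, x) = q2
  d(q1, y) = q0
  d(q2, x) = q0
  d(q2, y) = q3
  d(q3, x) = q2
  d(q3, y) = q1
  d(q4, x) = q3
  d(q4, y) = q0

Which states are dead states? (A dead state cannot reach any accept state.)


Forward reachability from each state:
  q0 -> reaches accept state q2 (live)
  q1 -> reaches accept state q2 (live)
  q2 -> reaches accept state q2 (live)
  q3 -> reaches accept state q2 (live)
  q4 -> reaches accept state q2 (live)

None (all states can reach an accept state)


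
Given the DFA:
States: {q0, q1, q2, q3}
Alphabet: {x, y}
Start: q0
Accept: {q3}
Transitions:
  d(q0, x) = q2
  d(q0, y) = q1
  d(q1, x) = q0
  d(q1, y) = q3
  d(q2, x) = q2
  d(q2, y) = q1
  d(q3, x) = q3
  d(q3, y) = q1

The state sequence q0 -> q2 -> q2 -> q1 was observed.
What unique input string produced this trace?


Trace back each transition to find the symbol:
  q0 --[x]--> q2
  q2 --[x]--> q2
  q2 --[y]--> q1

"xxy"


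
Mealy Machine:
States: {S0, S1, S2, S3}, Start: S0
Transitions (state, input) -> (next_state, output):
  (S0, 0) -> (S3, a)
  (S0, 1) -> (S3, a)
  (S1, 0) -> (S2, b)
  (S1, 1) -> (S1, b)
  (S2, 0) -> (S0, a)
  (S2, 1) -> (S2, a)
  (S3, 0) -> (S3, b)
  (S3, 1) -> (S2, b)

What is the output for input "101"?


Step-by-step:
  (S0, 1) -> (S3, a)
  (S3, 0) -> (S3, b)
  (S3, 1) -> (S2, b)

"abb"


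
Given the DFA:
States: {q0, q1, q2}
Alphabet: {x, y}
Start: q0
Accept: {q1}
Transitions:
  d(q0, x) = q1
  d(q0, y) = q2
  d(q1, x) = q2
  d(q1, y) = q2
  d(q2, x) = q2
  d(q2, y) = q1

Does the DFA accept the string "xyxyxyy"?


Trace: q0 -> q1 -> q2 -> q2 -> q1 -> q2 -> q1 -> q2
Final state: q2
Accept states: {q1}

No, rejected (final state q2 is not an accept state)


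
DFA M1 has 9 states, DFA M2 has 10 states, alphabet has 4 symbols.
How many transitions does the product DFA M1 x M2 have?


Product DFA has 9 * 10 = 90 states.
Each has 4 transitions: 90 * 4 = 360

360


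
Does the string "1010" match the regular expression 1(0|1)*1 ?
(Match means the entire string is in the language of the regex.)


|string| = 4; first = '1'; last = '0'

No, "1010" does not match 1(0|1)*1


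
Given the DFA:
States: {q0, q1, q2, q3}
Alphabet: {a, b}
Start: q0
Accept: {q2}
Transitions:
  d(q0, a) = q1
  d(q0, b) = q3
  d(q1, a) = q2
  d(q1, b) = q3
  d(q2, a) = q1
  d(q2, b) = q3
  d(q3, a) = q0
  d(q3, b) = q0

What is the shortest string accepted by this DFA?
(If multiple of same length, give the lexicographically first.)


BFS by string length (lex-first path to each state shown):
  len 0: q0<-""
  len 1: q1<-"a", q3<-"b"
  len 2: q0<-"ba", q2<-"aa", q3<-"ab"
Found accept state at length 2.

"aa"


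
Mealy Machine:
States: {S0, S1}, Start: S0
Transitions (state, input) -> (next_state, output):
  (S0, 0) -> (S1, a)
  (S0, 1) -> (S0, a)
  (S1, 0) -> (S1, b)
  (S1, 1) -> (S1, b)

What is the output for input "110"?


Step-by-step:
  (S0, 1) -> (S0, a)
  (S0, 1) -> (S0, a)
  (S0, 0) -> (S1, a)

"aaa"


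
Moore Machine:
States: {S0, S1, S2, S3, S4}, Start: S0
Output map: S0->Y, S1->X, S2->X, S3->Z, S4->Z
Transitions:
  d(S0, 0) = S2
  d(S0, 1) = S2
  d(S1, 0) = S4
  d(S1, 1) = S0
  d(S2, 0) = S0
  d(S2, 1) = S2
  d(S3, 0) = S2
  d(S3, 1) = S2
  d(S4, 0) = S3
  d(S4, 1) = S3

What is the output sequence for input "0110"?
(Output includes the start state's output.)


Start: S0 (output Y)
  --0--> S2 (output X)
  --1--> S2 (output X)
  --1--> S2 (output X)
  --0--> S0 (output Y)

"YXXXY"


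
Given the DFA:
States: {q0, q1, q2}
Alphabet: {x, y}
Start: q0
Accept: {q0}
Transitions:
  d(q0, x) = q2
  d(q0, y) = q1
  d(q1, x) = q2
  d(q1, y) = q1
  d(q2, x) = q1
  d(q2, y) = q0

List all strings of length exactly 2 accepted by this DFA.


All strings of length 2: 4 total
Accepted: 1

"xy"


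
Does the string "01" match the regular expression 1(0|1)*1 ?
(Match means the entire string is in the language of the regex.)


|string| = 2; first = '0'; last = '1'

No, "01" does not match 1(0|1)*1


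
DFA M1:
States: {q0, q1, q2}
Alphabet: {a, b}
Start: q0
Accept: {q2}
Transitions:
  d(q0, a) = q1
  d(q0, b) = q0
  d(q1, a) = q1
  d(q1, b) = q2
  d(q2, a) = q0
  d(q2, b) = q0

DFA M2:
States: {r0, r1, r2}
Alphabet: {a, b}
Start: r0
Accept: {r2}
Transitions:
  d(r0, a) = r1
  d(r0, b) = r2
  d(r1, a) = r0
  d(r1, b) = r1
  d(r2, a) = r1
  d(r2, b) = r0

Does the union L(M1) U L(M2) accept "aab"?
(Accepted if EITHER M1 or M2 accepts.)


M1: final=q2 accepted=True
M2: final=r2 accepted=True

Yes, union accepts


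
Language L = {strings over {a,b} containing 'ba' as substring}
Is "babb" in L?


'ba' occurs at index 0

Yes, "babb" is in L


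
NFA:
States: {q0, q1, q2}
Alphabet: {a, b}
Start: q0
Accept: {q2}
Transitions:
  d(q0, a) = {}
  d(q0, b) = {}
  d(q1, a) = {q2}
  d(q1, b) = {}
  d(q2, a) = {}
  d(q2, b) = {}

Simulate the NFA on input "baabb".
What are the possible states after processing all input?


Start: {q0}
  --b--> {}
  --a--> {}
  --a--> {}
  --b--> {}
  --b--> {}

{} (empty set, no valid transitions)


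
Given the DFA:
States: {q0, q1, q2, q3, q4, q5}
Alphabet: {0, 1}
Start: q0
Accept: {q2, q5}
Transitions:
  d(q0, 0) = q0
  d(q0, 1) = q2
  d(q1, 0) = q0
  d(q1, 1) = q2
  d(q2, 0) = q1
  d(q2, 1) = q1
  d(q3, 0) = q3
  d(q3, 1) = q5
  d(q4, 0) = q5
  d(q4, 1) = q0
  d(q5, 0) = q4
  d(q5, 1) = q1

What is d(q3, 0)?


Looking up transition d(q3, 0)

q3


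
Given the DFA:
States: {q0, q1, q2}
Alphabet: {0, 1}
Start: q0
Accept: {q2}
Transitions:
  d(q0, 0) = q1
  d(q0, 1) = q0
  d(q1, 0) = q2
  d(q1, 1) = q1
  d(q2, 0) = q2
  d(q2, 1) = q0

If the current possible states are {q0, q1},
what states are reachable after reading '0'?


Apply transition on '0' from each current state:
  d(q0, 0) = q1
  d(q1, 0) = q2

{q1, q2}


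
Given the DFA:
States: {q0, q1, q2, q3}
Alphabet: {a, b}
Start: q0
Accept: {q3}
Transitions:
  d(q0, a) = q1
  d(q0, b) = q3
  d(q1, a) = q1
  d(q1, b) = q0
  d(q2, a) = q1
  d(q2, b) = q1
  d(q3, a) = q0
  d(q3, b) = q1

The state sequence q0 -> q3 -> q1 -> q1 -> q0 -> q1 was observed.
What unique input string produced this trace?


Trace back each transition to find the symbol:
  q0 --[b]--> q3
  q3 --[b]--> q1
  q1 --[a]--> q1
  q1 --[b]--> q0
  q0 --[a]--> q1

"bbaba"


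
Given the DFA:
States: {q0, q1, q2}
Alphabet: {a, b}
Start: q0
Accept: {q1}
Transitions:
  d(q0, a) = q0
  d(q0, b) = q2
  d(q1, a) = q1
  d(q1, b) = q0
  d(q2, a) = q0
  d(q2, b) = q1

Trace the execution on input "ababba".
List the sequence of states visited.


Input: ababba
d(q0, a) = q0
d(q0, b) = q2
d(q2, a) = q0
d(q0, b) = q2
d(q2, b) = q1
d(q1, a) = q1


q0 -> q0 -> q2 -> q0 -> q2 -> q1 -> q1


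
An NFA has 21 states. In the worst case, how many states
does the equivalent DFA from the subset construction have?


Subset construction: one DFA state per subset of NFA states.
2^21 = 2097152

2097152


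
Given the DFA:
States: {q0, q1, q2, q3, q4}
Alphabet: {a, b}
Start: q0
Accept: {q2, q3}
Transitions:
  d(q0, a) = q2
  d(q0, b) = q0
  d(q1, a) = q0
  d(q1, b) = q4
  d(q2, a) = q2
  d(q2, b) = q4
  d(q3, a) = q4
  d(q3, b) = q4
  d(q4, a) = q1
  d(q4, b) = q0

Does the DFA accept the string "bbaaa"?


Trace: q0 -> q0 -> q0 -> q2 -> q2 -> q2
Final state: q2
Accept states: {q2, q3}

Yes, accepted (final state q2 is an accept state)


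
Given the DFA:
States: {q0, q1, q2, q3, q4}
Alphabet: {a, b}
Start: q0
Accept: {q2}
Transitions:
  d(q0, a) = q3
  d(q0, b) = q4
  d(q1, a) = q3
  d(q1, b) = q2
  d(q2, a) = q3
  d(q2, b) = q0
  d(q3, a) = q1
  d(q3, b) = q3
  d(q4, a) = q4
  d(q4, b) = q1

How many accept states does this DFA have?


Accept states listed: {q2}
Counting: q2(1)

1


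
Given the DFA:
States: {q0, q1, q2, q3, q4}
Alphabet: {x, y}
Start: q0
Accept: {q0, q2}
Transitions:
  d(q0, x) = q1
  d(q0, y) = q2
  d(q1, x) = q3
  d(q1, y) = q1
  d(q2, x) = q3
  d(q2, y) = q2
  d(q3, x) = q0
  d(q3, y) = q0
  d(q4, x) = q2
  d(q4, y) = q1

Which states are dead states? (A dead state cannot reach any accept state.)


Forward reachability from each state:
  q0 -> reaches accept state q0 (live)
  q1 -> reaches accept state q0 (live)
  q2 -> reaches accept state q0 (live)
  q3 -> reaches accept state q0 (live)
  q4 -> reaches accept state q0 (live)

None (all states can reach an accept state)


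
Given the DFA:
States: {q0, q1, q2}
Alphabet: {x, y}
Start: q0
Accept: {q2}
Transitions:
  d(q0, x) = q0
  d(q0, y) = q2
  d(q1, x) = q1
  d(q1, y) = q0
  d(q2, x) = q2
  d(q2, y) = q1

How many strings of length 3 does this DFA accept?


Enumerating all length-3 strings:
  "xxx" -> q0 [reject]
  "xxy" -> q2 [accept]
  "xyx" -> q2 [accept]
  "xyy" -> q1 [reject]
  "yxx" -> q2 [accept]
  "yxy" -> q1 [reject]
  "yyx" -> q1 [reject]
  "yyy" -> q0 [reject]

3 out of 8


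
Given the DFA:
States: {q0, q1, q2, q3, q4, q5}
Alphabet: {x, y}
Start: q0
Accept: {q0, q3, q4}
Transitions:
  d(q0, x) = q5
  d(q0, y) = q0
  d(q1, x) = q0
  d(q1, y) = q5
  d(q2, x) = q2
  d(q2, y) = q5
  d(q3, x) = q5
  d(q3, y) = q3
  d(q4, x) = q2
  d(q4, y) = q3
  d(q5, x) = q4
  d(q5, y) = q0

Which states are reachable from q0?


BFS from q0:
  layer 0: {q0}
  layer 1: {q5}
  layer 2: {q4}
  layer 3: {q2, q3}

{q0, q2, q3, q4, q5}


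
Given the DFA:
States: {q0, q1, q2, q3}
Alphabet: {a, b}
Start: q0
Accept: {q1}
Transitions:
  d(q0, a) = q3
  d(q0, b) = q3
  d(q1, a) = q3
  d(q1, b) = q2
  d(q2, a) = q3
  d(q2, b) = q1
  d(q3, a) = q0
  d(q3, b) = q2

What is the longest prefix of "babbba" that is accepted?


Run the DFA, marking each prefix where the state is accepting:
  "" -> q0 [reject]
  "b" -> q3 [reject]
  "ba" -> q0 [reject]
  "bab" -> q3 [reject]
  "babb" -> q2 [reject]
  "babbb" -> q1 [accept]
  "babbba" -> q3 [reject]

"babbb"


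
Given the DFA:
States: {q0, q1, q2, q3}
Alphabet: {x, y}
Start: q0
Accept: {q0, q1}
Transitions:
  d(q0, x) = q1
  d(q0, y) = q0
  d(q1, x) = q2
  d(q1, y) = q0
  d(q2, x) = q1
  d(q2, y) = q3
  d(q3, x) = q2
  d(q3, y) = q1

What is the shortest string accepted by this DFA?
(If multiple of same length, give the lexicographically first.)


BFS by string length (lex-first path to each state shown):
  len 0: q0<-""
Found accept state at length 0.

"" (empty string)


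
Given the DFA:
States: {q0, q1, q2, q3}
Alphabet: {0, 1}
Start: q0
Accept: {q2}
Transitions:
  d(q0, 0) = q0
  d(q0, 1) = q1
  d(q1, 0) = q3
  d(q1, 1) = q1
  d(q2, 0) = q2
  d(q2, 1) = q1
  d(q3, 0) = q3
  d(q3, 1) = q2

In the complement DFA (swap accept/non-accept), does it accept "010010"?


Trace: q0 -> q0 -> q1 -> q3 -> q3 -> q2 -> q2
Final: q2
Original accept: {q2}
Complement: q2 is in original accept

No, complement rejects (original accepts)


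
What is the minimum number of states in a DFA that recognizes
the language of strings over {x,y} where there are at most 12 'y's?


States: count = 0, 1, ..., 12 (all accepting; 13 states), plus a dead state for count > 12.
Total: 13 + 1 = 14.

14


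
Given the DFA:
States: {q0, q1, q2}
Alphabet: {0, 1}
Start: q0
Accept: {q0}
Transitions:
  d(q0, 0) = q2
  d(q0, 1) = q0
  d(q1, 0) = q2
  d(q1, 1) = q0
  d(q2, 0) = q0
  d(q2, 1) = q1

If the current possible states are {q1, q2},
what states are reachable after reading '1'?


Apply transition on '1' from each current state:
  d(q1, 1) = q0
  d(q2, 1) = q1

{q0, q1}


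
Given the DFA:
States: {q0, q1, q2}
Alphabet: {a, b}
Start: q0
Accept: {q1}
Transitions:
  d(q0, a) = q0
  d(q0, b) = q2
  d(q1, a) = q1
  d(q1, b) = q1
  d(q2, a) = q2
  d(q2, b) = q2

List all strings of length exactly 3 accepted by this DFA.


All strings of length 3: 8 total
Accepted: 0

None


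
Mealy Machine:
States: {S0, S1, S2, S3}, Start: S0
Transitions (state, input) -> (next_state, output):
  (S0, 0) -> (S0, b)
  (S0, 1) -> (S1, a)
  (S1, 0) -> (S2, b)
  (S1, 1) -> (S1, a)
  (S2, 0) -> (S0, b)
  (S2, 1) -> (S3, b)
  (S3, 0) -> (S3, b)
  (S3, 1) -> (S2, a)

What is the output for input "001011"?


Step-by-step:
  (S0, 0) -> (S0, b)
  (S0, 0) -> (S0, b)
  (S0, 1) -> (S1, a)
  (S1, 0) -> (S2, b)
  (S2, 1) -> (S3, b)
  (S3, 1) -> (S2, a)

"bbabba"


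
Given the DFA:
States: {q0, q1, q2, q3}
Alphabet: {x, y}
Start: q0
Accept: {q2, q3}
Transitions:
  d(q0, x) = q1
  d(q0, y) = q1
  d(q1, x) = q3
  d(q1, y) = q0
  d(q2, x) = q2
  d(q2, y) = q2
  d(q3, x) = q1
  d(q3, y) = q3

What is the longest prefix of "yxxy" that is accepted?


Run the DFA, marking each prefix where the state is accepting:
  "" -> q0 [reject]
  "y" -> q1 [reject]
  "yx" -> q3 [accept]
  "yxx" -> q1 [reject]
  "yxxy" -> q0 [reject]

"yx"


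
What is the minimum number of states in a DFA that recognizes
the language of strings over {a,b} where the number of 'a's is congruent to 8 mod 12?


States track (count of 'a') mod 12.
Need 12 states: one per remainder 0..11; accept = remainder 8.

12


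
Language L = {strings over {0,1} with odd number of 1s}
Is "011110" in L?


count('1') = 4; 4 mod 2 = 0

No, "011110" is not in L


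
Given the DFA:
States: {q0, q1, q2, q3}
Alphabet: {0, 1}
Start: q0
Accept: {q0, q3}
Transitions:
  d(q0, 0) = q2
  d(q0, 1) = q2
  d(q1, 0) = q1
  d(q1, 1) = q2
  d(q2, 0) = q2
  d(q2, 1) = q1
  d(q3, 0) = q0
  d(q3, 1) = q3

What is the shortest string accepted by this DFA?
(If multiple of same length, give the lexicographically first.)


BFS by string length (lex-first path to each state shown):
  len 0: q0<-""
Found accept state at length 0.

"" (empty string)


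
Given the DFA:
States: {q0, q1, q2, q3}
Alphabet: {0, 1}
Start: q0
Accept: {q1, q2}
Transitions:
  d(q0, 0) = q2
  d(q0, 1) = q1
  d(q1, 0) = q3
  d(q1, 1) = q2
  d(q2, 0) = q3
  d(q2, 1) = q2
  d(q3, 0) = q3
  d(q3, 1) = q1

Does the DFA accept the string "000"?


Trace: q0 -> q2 -> q3 -> q3
Final state: q3
Accept states: {q1, q2}

No, rejected (final state q3 is not an accept state)


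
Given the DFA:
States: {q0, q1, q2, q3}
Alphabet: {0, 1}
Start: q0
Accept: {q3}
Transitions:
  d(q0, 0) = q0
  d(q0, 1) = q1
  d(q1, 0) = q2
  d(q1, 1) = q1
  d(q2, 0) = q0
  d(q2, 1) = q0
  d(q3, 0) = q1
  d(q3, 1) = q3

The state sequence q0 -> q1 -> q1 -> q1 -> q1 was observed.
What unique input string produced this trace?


Trace back each transition to find the symbol:
  q0 --[1]--> q1
  q1 --[1]--> q1
  q1 --[1]--> q1
  q1 --[1]--> q1

"1111"


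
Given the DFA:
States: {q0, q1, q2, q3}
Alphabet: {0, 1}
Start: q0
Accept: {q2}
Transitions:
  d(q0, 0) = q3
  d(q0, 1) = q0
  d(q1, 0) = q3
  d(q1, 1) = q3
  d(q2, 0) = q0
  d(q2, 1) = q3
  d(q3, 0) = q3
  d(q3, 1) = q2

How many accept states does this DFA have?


Accept states listed: {q2}
Counting: q2(1)

1


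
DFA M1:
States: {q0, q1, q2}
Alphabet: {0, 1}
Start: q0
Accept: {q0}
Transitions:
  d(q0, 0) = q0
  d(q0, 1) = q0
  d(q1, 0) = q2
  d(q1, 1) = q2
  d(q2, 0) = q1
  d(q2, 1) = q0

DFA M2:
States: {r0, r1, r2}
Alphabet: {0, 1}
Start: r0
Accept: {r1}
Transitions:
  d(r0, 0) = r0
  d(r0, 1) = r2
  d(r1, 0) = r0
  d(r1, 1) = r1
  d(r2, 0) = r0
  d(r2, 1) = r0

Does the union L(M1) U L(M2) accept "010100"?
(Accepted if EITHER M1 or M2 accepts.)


M1: final=q0 accepted=True
M2: final=r0 accepted=False

Yes, union accepts


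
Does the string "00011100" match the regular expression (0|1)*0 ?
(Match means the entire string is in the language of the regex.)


|string| = 8; first = '0'; last = '0'

Yes, "00011100" matches (0|1)*0


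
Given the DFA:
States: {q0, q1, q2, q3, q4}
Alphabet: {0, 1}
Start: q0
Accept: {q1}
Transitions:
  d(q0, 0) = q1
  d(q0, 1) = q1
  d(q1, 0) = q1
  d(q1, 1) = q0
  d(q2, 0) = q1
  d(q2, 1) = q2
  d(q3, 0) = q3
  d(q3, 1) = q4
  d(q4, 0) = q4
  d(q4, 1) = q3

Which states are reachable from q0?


BFS from q0:
  layer 0: {q0}
  layer 1: {q1}

{q0, q1}


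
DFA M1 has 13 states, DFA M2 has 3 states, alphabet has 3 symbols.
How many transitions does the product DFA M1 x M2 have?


Product DFA has 13 * 3 = 39 states.
Each has 3 transitions: 39 * 3 = 117

117


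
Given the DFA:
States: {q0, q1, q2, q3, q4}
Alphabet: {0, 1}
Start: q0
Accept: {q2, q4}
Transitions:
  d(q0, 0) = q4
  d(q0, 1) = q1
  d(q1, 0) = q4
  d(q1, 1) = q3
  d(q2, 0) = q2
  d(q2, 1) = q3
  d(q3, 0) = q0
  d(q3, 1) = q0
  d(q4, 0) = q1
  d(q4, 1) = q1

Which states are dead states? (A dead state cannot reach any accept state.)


Forward reachability from each state:
  q0 -> reaches accept state q4 (live)
  q1 -> reaches accept state q4 (live)
  q2 -> reaches accept state q2 (live)
  q3 -> reaches accept state q4 (live)
  q4 -> reaches accept state q4 (live)

None (all states can reach an accept state)


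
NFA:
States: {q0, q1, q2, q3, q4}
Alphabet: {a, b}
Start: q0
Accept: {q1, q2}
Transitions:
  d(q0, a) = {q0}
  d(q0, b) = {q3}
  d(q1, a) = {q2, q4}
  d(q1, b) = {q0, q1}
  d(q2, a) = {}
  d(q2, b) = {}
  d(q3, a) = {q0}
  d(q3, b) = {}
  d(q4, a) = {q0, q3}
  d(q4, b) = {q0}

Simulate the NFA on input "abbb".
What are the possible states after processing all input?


Start: {q0}
  --a--> {q0}
  --b--> {q3}
  --b--> {}
  --b--> {}

{} (empty set, no valid transitions)


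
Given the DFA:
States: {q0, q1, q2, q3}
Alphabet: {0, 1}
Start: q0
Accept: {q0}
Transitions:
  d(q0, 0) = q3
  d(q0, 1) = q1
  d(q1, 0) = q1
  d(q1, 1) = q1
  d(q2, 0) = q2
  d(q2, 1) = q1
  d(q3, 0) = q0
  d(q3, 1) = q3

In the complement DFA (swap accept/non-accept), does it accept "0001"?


Trace: q0 -> q3 -> q0 -> q3 -> q3
Final: q3
Original accept: {q0}
Complement: q3 is not in original accept

Yes, complement accepts (original rejects)


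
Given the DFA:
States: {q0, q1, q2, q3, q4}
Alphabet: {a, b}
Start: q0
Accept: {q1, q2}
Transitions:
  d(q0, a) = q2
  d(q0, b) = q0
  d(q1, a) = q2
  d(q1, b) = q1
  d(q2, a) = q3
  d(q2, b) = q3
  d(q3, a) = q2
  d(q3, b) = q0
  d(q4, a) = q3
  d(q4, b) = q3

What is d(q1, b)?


Looking up transition d(q1, b)

q1


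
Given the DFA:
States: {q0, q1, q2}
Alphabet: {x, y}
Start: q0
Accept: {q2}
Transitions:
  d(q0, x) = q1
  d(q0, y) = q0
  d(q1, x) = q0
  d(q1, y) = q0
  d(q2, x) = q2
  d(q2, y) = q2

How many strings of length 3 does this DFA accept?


Enumerating all length-3 strings:
  "xxx" -> q1 [reject]
  "xxy" -> q0 [reject]
  "xyx" -> q1 [reject]
  "xyy" -> q0 [reject]
  "yxx" -> q0 [reject]
  "yxy" -> q0 [reject]
  "yyx" -> q1 [reject]
  "yyy" -> q0 [reject]

0 out of 8


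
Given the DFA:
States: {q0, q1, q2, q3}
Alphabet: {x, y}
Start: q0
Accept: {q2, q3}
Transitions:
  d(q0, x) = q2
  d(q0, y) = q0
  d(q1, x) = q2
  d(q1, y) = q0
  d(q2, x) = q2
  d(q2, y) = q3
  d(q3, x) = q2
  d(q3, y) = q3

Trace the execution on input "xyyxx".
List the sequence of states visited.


Input: xyyxx
d(q0, x) = q2
d(q2, y) = q3
d(q3, y) = q3
d(q3, x) = q2
d(q2, x) = q2


q0 -> q2 -> q3 -> q3 -> q2 -> q2


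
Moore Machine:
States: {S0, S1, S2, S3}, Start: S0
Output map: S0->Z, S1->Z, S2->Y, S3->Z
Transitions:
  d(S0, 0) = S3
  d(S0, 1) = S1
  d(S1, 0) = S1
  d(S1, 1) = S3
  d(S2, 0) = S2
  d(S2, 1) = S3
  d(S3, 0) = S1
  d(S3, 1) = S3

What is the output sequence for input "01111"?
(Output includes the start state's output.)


Start: S0 (output Z)
  --0--> S3 (output Z)
  --1--> S3 (output Z)
  --1--> S3 (output Z)
  --1--> S3 (output Z)
  --1--> S3 (output Z)

"ZZZZZZ"


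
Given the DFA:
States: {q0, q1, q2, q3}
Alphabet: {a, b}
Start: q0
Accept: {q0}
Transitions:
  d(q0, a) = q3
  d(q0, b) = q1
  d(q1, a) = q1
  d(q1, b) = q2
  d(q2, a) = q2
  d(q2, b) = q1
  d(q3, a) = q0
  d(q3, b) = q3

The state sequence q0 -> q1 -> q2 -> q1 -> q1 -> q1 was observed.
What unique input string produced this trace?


Trace back each transition to find the symbol:
  q0 --[b]--> q1
  q1 --[b]--> q2
  q2 --[b]--> q1
  q1 --[a]--> q1
  q1 --[a]--> q1

"bbbaa"


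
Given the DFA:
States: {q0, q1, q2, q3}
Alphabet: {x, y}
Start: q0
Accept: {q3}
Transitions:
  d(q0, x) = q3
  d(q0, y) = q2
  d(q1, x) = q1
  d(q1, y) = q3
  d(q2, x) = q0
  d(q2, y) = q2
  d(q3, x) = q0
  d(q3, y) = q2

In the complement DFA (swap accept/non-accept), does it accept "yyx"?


Trace: q0 -> q2 -> q2 -> q0
Final: q0
Original accept: {q3}
Complement: q0 is not in original accept

Yes, complement accepts (original rejects)


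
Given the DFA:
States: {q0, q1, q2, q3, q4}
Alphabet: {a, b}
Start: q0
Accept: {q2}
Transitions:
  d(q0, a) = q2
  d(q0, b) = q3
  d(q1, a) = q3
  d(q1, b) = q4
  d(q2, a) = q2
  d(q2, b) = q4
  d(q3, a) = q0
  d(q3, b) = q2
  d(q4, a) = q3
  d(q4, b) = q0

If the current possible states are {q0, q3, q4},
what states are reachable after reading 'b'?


Apply transition on 'b' from each current state:
  d(q0, b) = q3
  d(q3, b) = q2
  d(q4, b) = q0

{q0, q2, q3}


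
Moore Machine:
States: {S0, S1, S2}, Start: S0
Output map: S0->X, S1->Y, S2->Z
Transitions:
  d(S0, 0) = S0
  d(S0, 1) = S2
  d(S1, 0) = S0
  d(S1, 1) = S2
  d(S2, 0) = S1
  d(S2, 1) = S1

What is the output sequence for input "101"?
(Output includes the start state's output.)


Start: S0 (output X)
  --1--> S2 (output Z)
  --0--> S1 (output Y)
  --1--> S2 (output Z)

"XZYZ"


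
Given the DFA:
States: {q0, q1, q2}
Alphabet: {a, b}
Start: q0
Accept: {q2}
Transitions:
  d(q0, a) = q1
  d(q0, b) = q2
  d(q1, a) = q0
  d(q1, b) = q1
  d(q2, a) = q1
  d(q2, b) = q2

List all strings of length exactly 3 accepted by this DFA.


All strings of length 3: 8 total
Accepted: 2

"aab", "bbb"


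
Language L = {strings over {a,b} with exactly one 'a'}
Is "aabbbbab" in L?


count('a') = 3

No, "aabbbbab" is not in L


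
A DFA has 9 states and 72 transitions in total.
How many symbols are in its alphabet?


Each state has exactly one transition per symbol.
|alphabet| = transitions / states = 72 / 9 = 8

8


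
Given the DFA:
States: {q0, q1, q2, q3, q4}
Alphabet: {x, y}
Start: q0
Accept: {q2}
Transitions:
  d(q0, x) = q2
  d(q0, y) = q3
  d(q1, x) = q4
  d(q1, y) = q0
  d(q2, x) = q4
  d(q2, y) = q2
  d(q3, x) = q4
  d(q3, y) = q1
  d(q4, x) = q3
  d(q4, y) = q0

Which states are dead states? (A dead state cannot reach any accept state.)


Forward reachability from each state:
  q0 -> reaches accept state q2 (live)
  q1 -> reaches accept state q2 (live)
  q2 -> reaches accept state q2 (live)
  q3 -> reaches accept state q2 (live)
  q4 -> reaches accept state q2 (live)

None (all states can reach an accept state)


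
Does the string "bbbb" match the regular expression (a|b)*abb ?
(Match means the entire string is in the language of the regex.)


|string| = 4; first = 'b'; last = 'b'

No, "bbbb" does not match (a|b)*abb


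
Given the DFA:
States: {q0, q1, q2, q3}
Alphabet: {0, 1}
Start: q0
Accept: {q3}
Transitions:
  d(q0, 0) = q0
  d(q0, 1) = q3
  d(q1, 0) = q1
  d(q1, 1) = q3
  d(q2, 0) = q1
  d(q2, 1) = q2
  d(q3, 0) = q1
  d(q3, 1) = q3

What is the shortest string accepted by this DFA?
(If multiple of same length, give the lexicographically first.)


BFS by string length (lex-first path to each state shown):
  len 0: q0<-""
  len 1: q0<-"0", q3<-"1"
Found accept state at length 1.

"1"


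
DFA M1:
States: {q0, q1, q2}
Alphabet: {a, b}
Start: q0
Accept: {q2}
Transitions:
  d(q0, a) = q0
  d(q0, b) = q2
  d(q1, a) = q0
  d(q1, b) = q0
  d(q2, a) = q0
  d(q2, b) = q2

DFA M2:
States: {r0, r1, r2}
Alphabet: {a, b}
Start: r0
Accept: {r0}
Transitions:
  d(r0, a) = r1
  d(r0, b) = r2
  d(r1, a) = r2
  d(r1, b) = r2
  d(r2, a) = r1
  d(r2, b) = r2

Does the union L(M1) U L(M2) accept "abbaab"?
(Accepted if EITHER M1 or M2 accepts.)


M1: final=q2 accepted=True
M2: final=r2 accepted=False

Yes, union accepts


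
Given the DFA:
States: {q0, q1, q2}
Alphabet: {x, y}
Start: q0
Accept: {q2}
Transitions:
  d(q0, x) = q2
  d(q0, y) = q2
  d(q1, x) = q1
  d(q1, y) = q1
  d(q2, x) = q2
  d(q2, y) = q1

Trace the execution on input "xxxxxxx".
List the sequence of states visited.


Input: xxxxxxx
d(q0, x) = q2
d(q2, x) = q2
d(q2, x) = q2
d(q2, x) = q2
d(q2, x) = q2
d(q2, x) = q2
d(q2, x) = q2


q0 -> q2 -> q2 -> q2 -> q2 -> q2 -> q2 -> q2


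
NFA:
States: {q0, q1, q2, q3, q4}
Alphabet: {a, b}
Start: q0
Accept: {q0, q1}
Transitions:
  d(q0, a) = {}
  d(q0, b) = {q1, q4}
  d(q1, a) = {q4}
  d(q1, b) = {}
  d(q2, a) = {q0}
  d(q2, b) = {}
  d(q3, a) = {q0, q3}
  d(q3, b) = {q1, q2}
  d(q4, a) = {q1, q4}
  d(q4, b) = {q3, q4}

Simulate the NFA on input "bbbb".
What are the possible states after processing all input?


Start: {q0}
  --b--> {q1, q4}
  --b--> {q3, q4}
  --b--> {q1, q2, q3, q4}
  --b--> {q1, q2, q3, q4}

{q1, q2, q3, q4}


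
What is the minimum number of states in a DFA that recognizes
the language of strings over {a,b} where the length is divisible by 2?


States track (length) mod 2.
Need 2 states: one per remainder 0..1; accept = remainder 0.

2


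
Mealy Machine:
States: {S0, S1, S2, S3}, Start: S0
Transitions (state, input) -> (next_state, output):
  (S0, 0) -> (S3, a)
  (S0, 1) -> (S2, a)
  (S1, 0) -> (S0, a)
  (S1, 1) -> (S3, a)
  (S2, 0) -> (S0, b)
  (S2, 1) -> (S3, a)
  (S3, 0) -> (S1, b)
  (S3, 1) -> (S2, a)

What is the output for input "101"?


Step-by-step:
  (S0, 1) -> (S2, a)
  (S2, 0) -> (S0, b)
  (S0, 1) -> (S2, a)

"aba"


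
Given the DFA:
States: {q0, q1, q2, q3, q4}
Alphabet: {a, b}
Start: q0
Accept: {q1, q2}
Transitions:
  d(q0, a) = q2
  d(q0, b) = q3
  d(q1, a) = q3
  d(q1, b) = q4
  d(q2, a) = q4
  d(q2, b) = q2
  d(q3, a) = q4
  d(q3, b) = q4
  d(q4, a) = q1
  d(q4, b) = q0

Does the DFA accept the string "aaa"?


Trace: q0 -> q2 -> q4 -> q1
Final state: q1
Accept states: {q1, q2}

Yes, accepted (final state q1 is an accept state)


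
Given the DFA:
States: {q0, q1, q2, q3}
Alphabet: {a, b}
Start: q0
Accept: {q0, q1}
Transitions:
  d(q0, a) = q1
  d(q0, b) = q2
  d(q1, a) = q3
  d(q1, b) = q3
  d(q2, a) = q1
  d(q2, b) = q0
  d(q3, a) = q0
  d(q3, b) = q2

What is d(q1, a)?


Looking up transition d(q1, a)

q3


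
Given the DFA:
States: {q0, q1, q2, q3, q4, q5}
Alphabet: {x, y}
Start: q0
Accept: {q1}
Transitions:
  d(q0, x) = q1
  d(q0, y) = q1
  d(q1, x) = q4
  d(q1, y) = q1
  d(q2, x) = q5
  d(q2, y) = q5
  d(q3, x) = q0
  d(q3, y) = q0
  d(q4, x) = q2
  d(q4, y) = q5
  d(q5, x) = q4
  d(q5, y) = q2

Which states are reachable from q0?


BFS from q0:
  layer 0: {q0}
  layer 1: {q1}
  layer 2: {q4}
  layer 3: {q2, q5}

{q0, q1, q2, q4, q5}
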